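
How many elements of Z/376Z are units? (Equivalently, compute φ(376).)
Z/376Z has φ(376) = 184 units

An element a ∈ Z/376Z is a unit iff gcd(a, 376) = 1, so the number of units is φ(376). φ is multiplicative, with φ(p^e) = p^e − p^(e−1). Factorise 376 = 2^3 · 47. Then
  φ(376) = (2^3 − 2^2) · (47 − 1) = 4 · 46 = 184.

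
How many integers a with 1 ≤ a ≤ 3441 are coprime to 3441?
The number of a ∈ {1, ..., 3441} with gcd(a, 3441) = 1 is by definition Euler's totient φ(3441). φ is multiplicative, with φ(p^e) = p^e − p^(e−1). Factorise 3441 = 3 · 31 · 37. Then
  φ(3441) = (3 − 1) · (31 − 1) · (37 − 1) = 2 · 30 · 36 = 2160.
So there are 2160 such integers.

Final answer: 2160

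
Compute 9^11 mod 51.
15

Use repeated squaring. Binary(11) = 1011. Walk through the bits of the exponent 11 left-to-right: at each bit after the leading one, square the running value, then multiply by 9 if the bit is 1 (always reducing mod 51):
  bit 1 = 1 (leading): start with 9.
  bit 2 = 0: square 9^2 = 81 ≡ 30 (mod 51).
  bit 3 = 1: square 30^2 = 900 ≡ 33; bit is 1, so multiply 33·9 = 297 ≡ 42 (mod 51).
  bit 4 = 1: square 42^2 = 1764 ≡ 30; bit is 1, so multiply 30·9 = 270 ≡ 15 (mod 51).
Final value: 9^11 ≡ 15 (mod 51).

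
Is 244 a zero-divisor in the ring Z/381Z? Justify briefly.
NO

gcd(244, 381) = 1, so 244 is a unit in Z/381Z (it has a multiplicative inverse). A unit cannot be a zero-divisor: if 244·b ≡ 0 then multiplying both sides by 244^(−1) gives b ≡ 0. So 244 is not a zero-divisor.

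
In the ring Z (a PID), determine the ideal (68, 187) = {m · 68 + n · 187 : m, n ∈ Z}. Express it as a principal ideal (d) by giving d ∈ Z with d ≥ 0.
In the PID Z, (a, b) is generated by gcd(a, b). Compute gcd(187, 68) with the extended Euclidean algorithm, tracking rows (r, s, t) with s·187 + t·68 = r:
  row A: (187, 1, 0)   [1·187 + 0·68 = 187]
  row B: (68, 0, 1)   [0·187 + 1·68 = 68]
  187 = 2·68 + 51   → row C = row A − 2·row B = (51, 1, −2)   [check: 1·187 − 2·68 = 51]
  68 = 1·51 + 17   → row D = row B − 1·row C = (17, −1, 3)   [check: −1·187 + 3·68 = 17]
  51 = 3·17 + 0   → remainder 0, stop. gcd = 17 (last nonzero row D).
So gcd(68, 187) = 17, with Bézout identity −1·187 + 3·68 = 17. Containment (⊇): the Bézout identity exhibits 17 as an element of (68, 187), giving (17) ⊆ (68, 187). Containment (⊆): since 17 | 68 and 17 | 187 (68 = 17·4, 187 = 17·11), every Z-linear combination of 68 and 187 is divisible by 17, so (68, 187) ⊆ (17). Therefore (68, 187) = (17), d = 17.

Final answer: (68, 187) = (17); d = 17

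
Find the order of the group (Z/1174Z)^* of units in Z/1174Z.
|(Z/1174Z)^*| = 586

(Z/1174Z)^* consists of the classes a with gcd(a, 1174) = 1, so its order is φ(1174). φ is multiplicative, with φ(p^e) = p^e − p^(e−1). Factorise 1174 = 2 · 587. Then
  φ(1174) = (2 − 1) · (587 − 1) = 1 · 586 = 586.
Thus |(Z/1174Z)^*| = 586.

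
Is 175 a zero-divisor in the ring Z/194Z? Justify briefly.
NO

gcd(175, 194) = 1, so 175 is a unit in Z/194Z (it has a multiplicative inverse). A unit cannot be a zero-divisor: if 175·b ≡ 0 then multiplying both sides by 175^(−1) gives b ≡ 0. So 175 is not a zero-divisor.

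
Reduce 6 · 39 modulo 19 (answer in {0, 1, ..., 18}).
Reduce the factors first: 39 ≡ 1 (mod 19), so 6 · 39 ≡ 6 · 1 (mod 19). 6 · 1 = 6. Dividing by 19: 6 = 0·19 + 6. So (6 · 39) mod 19 = 6.

Final answer: 6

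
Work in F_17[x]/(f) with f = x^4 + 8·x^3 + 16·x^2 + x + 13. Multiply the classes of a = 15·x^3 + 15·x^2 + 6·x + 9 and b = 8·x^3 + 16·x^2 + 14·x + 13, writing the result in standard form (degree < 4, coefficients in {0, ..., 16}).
Multiply as integer polynomials: a · b = 120·x^6 + 360·x^5 + 498·x^4 + 573·x^3 + 423·x^2 + 204·x + 117. Reducing coefficients mod 17: a · b ≡ x^6 + 3·x^5 + 5·x^4 + 12·x^3 + 15·x^2 + 15. Now divide by f(x) = x^4 + 8·x^3 + 16·x^2 + x + 13 in F_17[x], eliminating the leading term at each step:
  leading term x^6: subtract (x^2)·f(x) = x^6 + 8·x^5 + 16·x^4 + x^3 + 13·x^2, leaving 12·x^5 + 6·x^4 + 11·x^3 + 2·x^2 + 15 (coefficients mod 17)
  leading term 12·x^5: subtract (12·x)·f(x) = 12·x^5 + 11·x^4 + 5·x^3 + 12·x^2 + 3·x, leaving 12·x^4 + 6·x^3 + 7·x^2 + 14·x + 15 (coefficients mod 17)
  leading term 12·x^4: subtract (12)·f(x) = 12·x^4 + 11·x^3 + 5·x^2 + 12·x + 3, leaving 12·x^3 + 2·x^2 + 2·x + 12 (coefficients mod 17)
The degree is now < 4, so this is the remainder. Hence a · b ≡ 12·x^3 + 2·x^2 + 2·x + 12 in F_17[x]/(f).

Final answer: a · b ≡ 12·x^3 + 2·x^2 + 2·x + 12 (mod f(x))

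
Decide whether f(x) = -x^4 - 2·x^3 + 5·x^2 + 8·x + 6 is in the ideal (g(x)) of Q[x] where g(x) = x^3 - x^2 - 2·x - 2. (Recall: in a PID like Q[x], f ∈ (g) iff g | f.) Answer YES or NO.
In Q[x] the ideal (g) consists of all multiples of g, so f ∈ (g) iff g | f, i.e. iff the remainder of f on division by g is 0. Divide f by g (g is monic, so eliminate the leading term of the running remainder at each step):
  leading term -x^4: subtract (-x)·g(x) = -x^4 + x^3 + 2·x^2 + 2·x, leaving -3·x^3 + 3·x^2 + 6·x + 6
  leading term -3·x^3: subtract (-3)·g(x) = -3·x^3 + 3·x^2 + 6·x + 6, leaving 0
The remainder is 0, so f(x) = g(x) · h(x) with h(x) = -x - 3. Hence g | f, i.e. f ∈ (g).

Final answer: YES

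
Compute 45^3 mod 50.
Use repeated squaring. Binary(3) = 11. Walk through the bits of the exponent 3 left-to-right: at each bit after the leading one, square the running value, then multiply by 45 if the bit is 1 (always reducing mod 50):
  bit 1 = 1 (leading): start with 45.
  bit 2 = 1: square 45^2 = 2025 ≡ 25; bit is 1, so multiply 25·45 = 1125 ≡ 25 (mod 50).
Final value: 45^3 ≡ 25 (mod 50).

Final answer: 25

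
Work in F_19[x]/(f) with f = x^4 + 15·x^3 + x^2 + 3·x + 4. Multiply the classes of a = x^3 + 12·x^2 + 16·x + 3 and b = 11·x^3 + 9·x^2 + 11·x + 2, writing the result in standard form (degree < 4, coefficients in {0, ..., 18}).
a · b ≡ 9·x^3 + 10·x^2 + 15·x + 14 (mod f(x))

Multiply as integer polynomials: a · b = 11·x^6 + 141·x^5 + 295·x^4 + 311·x^3 + 227·x^2 + 65·x + 6. Reducing coefficients mod 19: a · b ≡ 11·x^6 + 8·x^5 + 10·x^4 + 7·x^3 + 18·x^2 + 8·x + 6. Now divide by f(x) = x^4 + 15·x^3 + x^2 + 3·x + 4 in F_19[x], eliminating the leading term at each step:
  leading term 11·x^6: subtract (11·x^2)·f(x) = 11·x^6 + 13·x^5 + 11·x^4 + 14·x^3 + 6·x^2, leaving 14·x^5 + 18·x^4 + 12·x^3 + 12·x^2 + 8·x + 6 (coefficients mod 19)
  leading term 14·x^5: subtract (14·x)·f(x) = 14·x^5 + x^4 + 14·x^3 + 4·x^2 + 18·x, leaving 17·x^4 + 17·x^3 + 8·x^2 + 9·x + 6 (coefficients mod 19)
  leading term 17·x^4: subtract (17)·f(x) = 17·x^4 + 8·x^3 + 17·x^2 + 13·x + 11, leaving 9·x^3 + 10·x^2 + 15·x + 14 (coefficients mod 19)
The degree is now < 4, so this is the remainder. Hence a · b ≡ 9·x^3 + 10·x^2 + 15·x + 14 in F_19[x]/(f).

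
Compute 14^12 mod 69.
55

Use repeated squaring. Binary(12) = 1100. Walk through the bits of the exponent 12 left-to-right: at each bit after the leading one, square the running value, then multiply by 14 if the bit is 1 (always reducing mod 69):
  bit 1 = 1 (leading): start with 14.
  bit 2 = 1: square 14^2 = 196 ≡ 58; bit is 1, so multiply 58·14 = 812 ≡ 53 (mod 69).
  bit 3 = 0: square 53^2 = 2809 ≡ 49 (mod 69).
  bit 4 = 0: square 49^2 = 2401 ≡ 55 (mod 69).
Final value: 14^12 ≡ 55 (mod 69).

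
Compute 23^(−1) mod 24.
Apply the extended Euclidean algorithm to (24, 23), tracking rows (r, s, t) with s·24 + t·23 = r. Each division r_prev = q·r_cur + r_new produces the new row as (previous row) − q·(current row):
  row A: (24, 1, 0)   [1·24 + 0·23 = 24]
  row B: (23, 0, 1)   [0·24 + 1·23 = 23]
  24 = 1·23 + 1   → row C = row A − 1·row B = (1, 1, −1)   [check: 1·24 − 1·23 = 1]
  23 = 23·1 + 0   → remainder 0, stop. gcd = 1 (last nonzero row C).
The gcd is 1, so 23 is invertible mod 24. The last nonzero row gives 1·24 − 1·23 = 1, so t = −1. So 23^(−1) ≡ −1 ≡ 23 (mod 24). Verify: 23 · 23 = 529 ≡ 1 (mod 24). ✓

Final answer: 23^(−1) ≡ 23 (mod 24)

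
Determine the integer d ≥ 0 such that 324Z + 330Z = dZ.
(324, 330) = (6); d = 6

In the PID Z, (a, b) is generated by gcd(a, b). Compute gcd(330, 324) with the extended Euclidean algorithm, tracking rows (r, s, t) with s·330 + t·324 = r:
  row A: (330, 1, 0)   [1·330 + 0·324 = 330]
  row B: (324, 0, 1)   [0·330 + 1·324 = 324]
  330 = 1·324 + 6   → row C = row A − 1·row B = (6, 1, −1)   [check: 1·330 − 1·324 = 6]
  324 = 54·6 + 0   → remainder 0, stop. gcd = 6 (last nonzero row C).
So gcd(324, 330) = 6, with Bézout identity 1·330 − 1·324 = 6. Containment (⊇): the Bézout identity exhibits 6 as an element of (324, 330), giving (6) ⊆ (324, 330). Containment (⊆): since 6 | 324 and 6 | 330 (324 = 6·54, 330 = 6·55), every Z-linear combination of 324 and 330 is divisible by 6, so (324, 330) ⊆ (6). Therefore (324, 330) = (6), d = 6.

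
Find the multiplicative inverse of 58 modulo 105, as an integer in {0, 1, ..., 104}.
58^(−1) ≡ 67 (mod 105)

Apply the extended Euclidean algorithm to (105, 58), tracking rows (r, s, t) with s·105 + t·58 = r. Each division r_prev = q·r_cur + r_new produces the new row as (previous row) − q·(current row):
  row A: (105, 1, 0)   [1·105 + 0·58 = 105]
  row B: (58, 0, 1)   [0·105 + 1·58 = 58]
  105 = 1·58 + 47   → row C = row A − 1·row B = (47, 1, −1)   [check: 1·105 − 1·58 = 47]
  58 = 1·47 + 11   → row D = row B − 1·row C = (11, −1, 2)   [check: −1·105 + 2·58 = 11]
  47 = 4·11 + 3   → row E = row C − 4·row D = (3, 5, −9)   [check: 5·105 − 9·58 = 3]
  11 = 3·3 + 2   → row F = row D − 3·row E = (2, −16, 29)   [check: −16·105 + 29·58 = 2]
  3 = 1·2 + 1   → row G = row E − 1·row F = (1, 21, −38)   [check: 21·105 − 38·58 = 1]
  2 = 2·1 + 0   → remainder 0, stop. gcd = 1 (last nonzero row G).
The gcd is 1, so 58 is invertible mod 105. The last nonzero row gives 21·105 − 38·58 = 1, so t = −38. So 58^(−1) ≡ −38 ≡ 67 (mod 105). Verify: 58 · 67 = 3886 ≡ 1 (mod 105). ✓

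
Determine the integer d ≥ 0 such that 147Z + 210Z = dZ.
In the PID Z, (a, b) is generated by gcd(a, b). Compute gcd(210, 147) with the extended Euclidean algorithm, tracking rows (r, s, t) with s·210 + t·147 = r:
  row A: (210, 1, 0)   [1·210 + 0·147 = 210]
  row B: (147, 0, 1)   [0·210 + 1·147 = 147]
  210 = 1·147 + 63   → row C = row A − 1·row B = (63, 1, −1)   [check: 1·210 − 1·147 = 63]
  147 = 2·63 + 21   → row D = row B − 2·row C = (21, −2, 3)   [check: −2·210 + 3·147 = 21]
  63 = 3·21 + 0   → remainder 0, stop. gcd = 21 (last nonzero row D).
So gcd(147, 210) = 21, with Bézout identity −2·210 + 3·147 = 21. Containment (⊇): the Bézout identity exhibits 21 as an element of (147, 210), giving (21) ⊆ (147, 210). Containment (⊆): since 21 | 147 and 21 | 210 (147 = 21·7, 210 = 21·10), every Z-linear combination of 147 and 210 is divisible by 21, so (147, 210) ⊆ (21). Therefore (147, 210) = (21), d = 21.

Final answer: (147, 210) = (21); d = 21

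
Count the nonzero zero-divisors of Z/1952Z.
Z/1952Z has 991 nonzero zero-divisors

In Z/1952Z each nonzero element is either a unit (gcd with 1952 is 1) or a zero-divisor (gcd > 1). The number of units is φ(1952): factorise 1952 = 2^5 · 61, so φ(1952) = (2^5 − 2^4) · (61 − 1) = 16 · 60 = 960. The nonzero elements number 1952 − 1 = 1951. Hence the nonzero zero-divisors number 1951 − 960 = 991.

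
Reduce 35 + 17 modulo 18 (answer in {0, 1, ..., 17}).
16

Reduce the summands first: 35 ≡ 17 (mod 18), so 35 + 17 ≡ 17 + 17 (mod 18). 17 + 17 = 34; 34 = 1·18 + 16, so (35 + 17) mod 18 = 16.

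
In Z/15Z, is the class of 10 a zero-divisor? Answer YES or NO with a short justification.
YES

gcd(10, 15) = 5 > 1, so 10 is not a unit in Z/15Z. In Z/nZ every nonzero non-unit is a zero-divisor: explicitly, take b = 15/gcd = 3 ≠ 0 (mod 15); then 10·3 = 30 = 2·15, i.e. 10·3 ≡ 0 (mod 15). So 10 is a zero-divisor.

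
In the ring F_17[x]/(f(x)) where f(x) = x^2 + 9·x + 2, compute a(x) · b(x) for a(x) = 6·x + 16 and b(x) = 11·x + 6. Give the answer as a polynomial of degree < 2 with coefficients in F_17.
a · b ≡ 9·x + 15 (mod f(x))

Multiply as integer polynomials: a · b = 66·x^2 + 212·x + 96. Reducing coefficients mod 17: a · b ≡ 15·x^2 + 8·x + 11. Now divide by f(x) = x^2 + 9·x + 2 in F_17[x], eliminating the leading term at each step:
  leading term 15·x^2: subtract (15)·f(x) = 15·x^2 + 16·x + 13, leaving 9·x + 15 (coefficients mod 17)
The degree is now < 2, so this is the remainder. Hence a · b ≡ 9·x + 15 in F_17[x]/(f).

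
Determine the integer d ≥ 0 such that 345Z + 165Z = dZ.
(345, 165) = (15); d = 15

In the PID Z, (a, b) is generated by gcd(a, b). Compute gcd(345, 165) with the extended Euclidean algorithm, tracking rows (r, s, t) with s·345 + t·165 = r:
  row A: (345, 1, 0)   [1·345 + 0·165 = 345]
  row B: (165, 0, 1)   [0·345 + 1·165 = 165]
  345 = 2·165 + 15   → row C = row A − 2·row B = (15, 1, −2)   [check: 1·345 − 2·165 = 15]
  165 = 11·15 + 0   → remainder 0, stop. gcd = 15 (last nonzero row C).
So gcd(345, 165) = 15, with Bézout identity 1·345 − 2·165 = 15. Containment (⊇): the Bézout identity exhibits 15 as an element of (345, 165), giving (15) ⊆ (345, 165). Containment (⊆): since 15 | 345 and 15 | 165 (345 = 15·23, 165 = 15·11), every Z-linear combination of 345 and 165 is divisible by 15, so (345, 165) ⊆ (15). Therefore (345, 165) = (15), d = 15.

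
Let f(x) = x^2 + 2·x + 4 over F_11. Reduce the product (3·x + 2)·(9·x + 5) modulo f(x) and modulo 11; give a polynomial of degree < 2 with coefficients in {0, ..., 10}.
Multiply as integer polynomials: a · b = 27·x^2 + 33·x + 10. Reducing coefficients mod 11: a · b ≡ 5·x^2 + 10. Now divide by f(x) = x^2 + 2·x + 4 in F_11[x], eliminating the leading term at each step:
  leading term 5·x^2: subtract (5)·f(x) = 5·x^2 + 10·x + 9, leaving x + 1 (coefficients mod 11)
The degree is now < 2, so this is the remainder. Hence a · b ≡ x + 1 in F_11[x]/(f).

Final answer: a · b ≡ x + 1 (mod f(x))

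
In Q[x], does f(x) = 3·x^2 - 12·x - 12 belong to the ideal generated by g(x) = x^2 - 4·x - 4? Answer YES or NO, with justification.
In Q[x] the ideal (g) consists of all multiples of g, so f ∈ (g) iff g | f, i.e. iff the remainder of f on division by g is 0. Divide f by g (g is monic, so eliminate the leading term of the running remainder at each step):
  leading term 3·x^2: subtract (3)·g(x) = 3·x^2 - 12·x - 12, leaving 0
The remainder is 0, so f(x) = g(x) · h(x) with h(x) = 3. Hence g | f, i.e. f ∈ (g).

Final answer: YES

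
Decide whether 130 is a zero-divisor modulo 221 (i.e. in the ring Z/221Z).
YES

gcd(130, 221) = 13 > 1, so 130 is not a unit in Z/221Z. In Z/nZ every nonzero non-unit is a zero-divisor: explicitly, take b = 221/gcd = 17 ≠ 0 (mod 221); then 130·17 = 2210 = 10·221, i.e. 130·17 ≡ 0 (mod 221). So 130 is a zero-divisor.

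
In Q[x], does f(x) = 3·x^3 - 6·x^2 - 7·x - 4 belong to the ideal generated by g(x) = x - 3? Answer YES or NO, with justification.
NO

In Q[x] the ideal (g) consists of all multiples of g, so f ∈ (g) iff g | f, i.e. iff the remainder of f on division by g is 0. Divide f by g (g is monic, so eliminate the leading term of the running remainder at each step):
  leading term 3·x^3: subtract (3·x^2)·g(x) = 3·x^3 - 9·x^2, leaving 3·x^2 - 7·x - 4
  leading term 3·x^2: subtract (3·x)·g(x) = 3·x^2 - 9·x, leaving 2·x - 4
  leading term 2·x: subtract (2)·g(x) = 2·x - 6, leaving 2
The remainder r(x) = 2 ≠ 0 (and deg r < deg g), so g ∤ f, i.e. f ∉ (g).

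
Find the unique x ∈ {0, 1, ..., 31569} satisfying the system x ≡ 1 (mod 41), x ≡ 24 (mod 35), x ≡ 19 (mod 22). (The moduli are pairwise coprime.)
The moduli 41, 35, 22 are pairwise coprime, so by the CRT there is a unique solution mod 41·35·22 = 31570.
Solve by successive substitution. Start with x ≡ 1 (mod 41).
  Combine with x ≡ 24 (mod 35): write x = 1 + 41·t and require 1 + 41·t ≡ 24 (mod 35), i.e. 41·t ≡ 24 − 1 ≡ 23 (mod 35). Since 41^(−1) ≡ 6 (mod 35) (41 ≡ 6 (mod 35)), t ≡ 6·23 ≡ 33 (mod 35). So x ≡ 1 + 41·33 = 1354 (mod 1435).
  Combine with x ≡ 19 (mod 22): write x = 1354 + 1435·t and require 1354 + 1435·t ≡ 19 (mod 22), i.e. 1435·t ≡ 19 − 1354 ≡ 7 (mod 22). Since 1435^(−1) ≡ 9 (mod 22) (1435 ≡ 5 (mod 22)), t ≡ 9·7 ≡ 19 (mod 22). So x ≡ 1354 + 1435·19 = 28619 (mod 31570).
Unique solution in [0, 31570): x = 28619.

Final answer: x ≡ 28619 (mod 31570); the representative in [0, 31570) is 28619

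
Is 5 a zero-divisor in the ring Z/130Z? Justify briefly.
gcd(5, 130) = 5 > 1, so 5 is not a unit in Z/130Z. In Z/nZ every nonzero non-unit is a zero-divisor: explicitly, take b = 130/gcd = 26 ≠ 0 (mod 130); then 5·26 = 130 = 1·130, i.e. 5·26 ≡ 0 (mod 130). So 5 is a zero-divisor.

Final answer: YES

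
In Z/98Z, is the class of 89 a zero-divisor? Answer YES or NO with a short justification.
NO

gcd(89, 98) = 1, so 89 is a unit in Z/98Z (it has a multiplicative inverse). A unit cannot be a zero-divisor: if 89·b ≡ 0 then multiplying both sides by 89^(−1) gives b ≡ 0. So 89 is not a zero-divisor.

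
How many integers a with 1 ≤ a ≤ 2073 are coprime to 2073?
1380

The number of a ∈ {1, ..., 2073} with gcd(a, 2073) = 1 is by definition Euler's totient φ(2073). φ is multiplicative, with φ(p^e) = p^e − p^(e−1). Factorise 2073 = 3 · 691. Then
  φ(2073) = (3 − 1) · (691 − 1) = 2 · 690 = 1380.
So there are 1380 such integers.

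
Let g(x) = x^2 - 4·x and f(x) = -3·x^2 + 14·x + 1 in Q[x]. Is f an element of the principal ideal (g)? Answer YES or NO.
NO

In Q[x] the ideal (g) consists of all multiples of g, so f ∈ (g) iff g | f, i.e. iff the remainder of f on division by g is 0. Divide f by g (g is monic, so eliminate the leading term of the running remainder at each step):
  leading term -3·x^2: subtract (-3)·g(x) = -3·x^2 + 12·x, leaving 2·x + 1
The remainder r(x) = 2·x + 1 ≠ 0 (and deg r < deg g), so g ∤ f, i.e. f ∉ (g).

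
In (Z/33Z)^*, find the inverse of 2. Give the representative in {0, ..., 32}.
2^(−1) ≡ 17 (mod 33)

Apply the extended Euclidean algorithm to (33, 2), tracking rows (r, s, t) with s·33 + t·2 = r. Each division r_prev = q·r_cur + r_new produces the new row as (previous row) − q·(current row):
  row A: (33, 1, 0)   [1·33 + 0·2 = 33]
  row B: (2, 0, 1)   [0·33 + 1·2 = 2]
  33 = 16·2 + 1   → row C = row A − 16·row B = (1, 1, −16)   [check: 1·33 − 16·2 = 1]
  2 = 2·1 + 0   → remainder 0, stop. gcd = 1 (last nonzero row C).
The gcd is 1, so 2 is invertible mod 33. The last nonzero row gives 1·33 − 16·2 = 1, so t = −16. So 2^(−1) ≡ −16 ≡ 17 (mod 33). Verify: 2 · 17 = 34 ≡ 1 (mod 33). ✓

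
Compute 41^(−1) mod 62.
41^(−1) ≡ 59 (mod 62)

Apply the extended Euclidean algorithm to (62, 41), tracking rows (r, s, t) with s·62 + t·41 = r. Each division r_prev = q·r_cur + r_new produces the new row as (previous row) − q·(current row):
  row A: (62, 1, 0)   [1·62 + 0·41 = 62]
  row B: (41, 0, 1)   [0·62 + 1·41 = 41]
  62 = 1·41 + 21   → row C = row A − 1·row B = (21, 1, −1)   [check: 1·62 − 1·41 = 21]
  41 = 1·21 + 20   → row D = row B − 1·row C = (20, −1, 2)   [check: −1·62 + 2·41 = 20]
  21 = 1·20 + 1   → row E = row C − 1·row D = (1, 2, −3)   [check: 2·62 − 3·41 = 1]
  20 = 20·1 + 0   → remainder 0, stop. gcd = 1 (last nonzero row E).
The gcd is 1, so 41 is invertible mod 62. The last nonzero row gives 2·62 − 3·41 = 1, so t = −3. So 41^(−1) ≡ −3 ≡ 59 (mod 62). Verify: 41 · 59 = 2419 ≡ 1 (mod 62). ✓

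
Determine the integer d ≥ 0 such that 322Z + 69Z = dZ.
In the PID Z, (a, b) is generated by gcd(a, b). Compute gcd(322, 69) with the extended Euclidean algorithm, tracking rows (r, s, t) with s·322 + t·69 = r:
  row A: (322, 1, 0)   [1·322 + 0·69 = 322]
  row B: (69, 0, 1)   [0·322 + 1·69 = 69]
  322 = 4·69 + 46   → row C = row A − 4·row B = (46, 1, −4)   [check: 1·322 − 4·69 = 46]
  69 = 1·46 + 23   → row D = row B − 1·row C = (23, −1, 5)   [check: −1·322 + 5·69 = 23]
  46 = 2·23 + 0   → remainder 0, stop. gcd = 23 (last nonzero row D).
So gcd(322, 69) = 23, with Bézout identity −1·322 + 5·69 = 23. Containment (⊇): the Bézout identity exhibits 23 as an element of (322, 69), giving (23) ⊆ (322, 69). Containment (⊆): since 23 | 322 and 23 | 69 (322 = 23·14, 69 = 23·3), every Z-linear combination of 322 and 69 is divisible by 23, so (322, 69) ⊆ (23). Therefore (322, 69) = (23), d = 23.

Final answer: (322, 69) = (23); d = 23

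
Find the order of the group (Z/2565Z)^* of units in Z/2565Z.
(Z/2565Z)^* consists of the classes a with gcd(a, 2565) = 1, so its order is φ(2565). φ is multiplicative, with φ(p^e) = p^e − p^(e−1). Factorise 2565 = 3^3 · 5 · 19. Then
  φ(2565) = (3^3 − 3^2) · (5 − 1) · (19 − 1) = 18 · 4 · 18 = 1296.
Thus |(Z/2565Z)^*| = 1296.

Final answer: |(Z/2565Z)^*| = 1296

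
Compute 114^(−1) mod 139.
114^(−1) ≡ 50 (mod 139)

Apply the extended Euclidean algorithm to (139, 114), tracking rows (r, s, t) with s·139 + t·114 = r. Each division r_prev = q·r_cur + r_new produces the new row as (previous row) − q·(current row):
  row A: (139, 1, 0)   [1·139 + 0·114 = 139]
  row B: (114, 0, 1)   [0·139 + 1·114 = 114]
  139 = 1·114 + 25   → row C = row A − 1·row B = (25, 1, −1)   [check: 1·139 − 1·114 = 25]
  114 = 4·25 + 14   → row D = row B − 4·row C = (14, −4, 5)   [check: −4·139 + 5·114 = 14]
  25 = 1·14 + 11   → row E = row C − 1·row D = (11, 5, −6)   [check: 5·139 − 6·114 = 11]
  14 = 1·11 + 3   → row F = row D − 1·row E = (3, −9, 11)   [check: −9·139 + 11·114 = 3]
  11 = 3·3 + 2   → row G = row E − 3·row F = (2, 32, −39)   [check: 32·139 − 39·114 = 2]
  3 = 1·2 + 1   → row H = row F − 1·row G = (1, −41, 50)   [check: −41·139 + 50·114 = 1]
  2 = 2·1 + 0   → remainder 0, stop. gcd = 1 (last nonzero row H).
The gcd is 1, so 114 is invertible mod 139. The last nonzero row gives −41·139 + 50·114 = 1, so t = 50. So 114^(−1) ≡ 50 (mod 139). Verify: 114 · 50 = 5700 ≡ 1 (mod 139). ✓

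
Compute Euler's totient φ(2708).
φ(2708) = 1352

φ is multiplicative, with φ(p^e) = p^e − p^(e−1). Factorise 2708 = 2^2 · 677. Then
  φ(2708) = (2^2 − 2^1) · (677 − 1) = 2 · 676 = 1352.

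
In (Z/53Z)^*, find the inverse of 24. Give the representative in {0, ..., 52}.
Apply the extended Euclidean algorithm to (53, 24), tracking rows (r, s, t) with s·53 + t·24 = r. Each division r_prev = q·r_cur + r_new produces the new row as (previous row) − q·(current row):
  row A: (53, 1, 0)   [1·53 + 0·24 = 53]
  row B: (24, 0, 1)   [0·53 + 1·24 = 24]
  53 = 2·24 + 5   → row C = row A − 2·row B = (5, 1, −2)   [check: 1·53 − 2·24 = 5]
  24 = 4·5 + 4   → row D = row B − 4·row C = (4, −4, 9)   [check: −4·53 + 9·24 = 4]
  5 = 1·4 + 1   → row E = row C − 1·row D = (1, 5, −11)   [check: 5·53 − 11·24 = 1]
  4 = 4·1 + 0   → remainder 0, stop. gcd = 1 (last nonzero row E).
The gcd is 1, so 24 is invertible mod 53. The last nonzero row gives 5·53 − 11·24 = 1, so t = −11. So 24^(−1) ≡ −11 ≡ 42 (mod 53). Verify: 24 · 42 = 1008 ≡ 1 (mod 53). ✓

Final answer: 24^(−1) ≡ 42 (mod 53)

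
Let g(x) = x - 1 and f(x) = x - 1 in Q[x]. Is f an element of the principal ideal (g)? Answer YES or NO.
YES

In Q[x] the ideal (g) consists of all multiples of g, so f ∈ (g) iff g | f, i.e. iff the remainder of f on division by g is 0. Divide f by g (g is monic, so eliminate the leading term of the running remainder at each step):
  leading term x: subtract (1)·g(x) = x - 1, leaving 0
The remainder is 0, so f(x) = g(x) · h(x) with h(x) = 1. Hence g | f, i.e. f ∈ (g).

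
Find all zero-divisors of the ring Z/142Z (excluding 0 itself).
nonzero zero-divisors of Z/142Z = {2, 4, 6, 8, 10, 12, 14, 16, 18, 20, 22, 24, 26, 28, 30, 32, 34, 36, 38, 40, 42, 44, 46, 48, 50, 52, 54, 56, 58, 60, 62, 64, 66, 68, 70, 71, 72, 74, 76, 78, 80, 82, 84, 86, 88, 90, 92, 94, 96, 98, 100, 102, 104, 106, 108, 110, 112, 114, 116, 118, 120, 122, 124, 126, 128, 130, 132, 134, 136, 138, 140}

An element a ∈ Z/142Z (with a ≠ 0) is a zero-divisor iff gcd(a, 142) > 1 (because a is a unit precisely when gcd(a, n) = 1, and in Z/nZ every nonzero, non-unit element is a zero-divisor). Scan a = 1, ..., 141 and keep those with gcd(a, 142) > 1:
  gcd(2, 142) = 2, gcd(4, 142) = 2, gcd(6, 142) = 2, gcd(8, 142) = 2, gcd(10, 142) = 2, gcd(12, 142) = 2, gcd(14, 142) = 2, gcd(16, 142) = 2, gcd(18, 142) = 2, gcd(20, 142) = 2, gcd(22, 142) = 2, gcd(24, 142) = 2, gcd(26, 142) = 2, gcd(28, 142) = 2, gcd(30, 142) = 2, gcd(32, 142) = 2, gcd(34, 142) = 2, gcd(36, 142) = 2, gcd(38, 142) = 2, gcd(40, 142) = 2, gcd(42, 142) = 2, gcd(44, 142) = 2, gcd(46, 142) = 2, gcd(48, 142) = 2, gcd(50, 142) = 2, gcd(52, 142) = 2, gcd(54, 142) = 2, gcd(56, 142) = 2, gcd(58, 142) = 2, gcd(60, 142) = 2, gcd(62, 142) = 2, gcd(64, 142) = 2, gcd(66, 142) = 2, gcd(68, 142) = 2, gcd(70, 142) = 2, gcd(71, 142) = 71, gcd(72, 142) = 2, gcd(74, 142) = 2, gcd(76, 142) = 2, gcd(78, 142) = 2, gcd(80, 142) = 2, gcd(82, 142) = 2, gcd(84, 142) = 2, gcd(86, 142) = 2, gcd(88, 142) = 2, gcd(90, 142) = 2, gcd(92, 142) = 2, gcd(94, 142) = 2, gcd(96, 142) = 2, gcd(98, 142) = 2, gcd(100, 142) = 2, gcd(102, 142) = 2, gcd(104, 142) = 2, gcd(106, 142) = 2, gcd(108, 142) = 2, gcd(110, 142) = 2, gcd(112, 142) = 2, gcd(114, 142) = 2, gcd(116, 142) = 2, gcd(118, 142) = 2, gcd(120, 142) = 2, gcd(122, 142) = 2, gcd(124, 142) = 2, gcd(126, 142) = 2, gcd(128, 142) = 2, gcd(130, 142) = 2, gcd(132, 142) = 2, gcd(134, 142) = 2, gcd(136, 142) = 2, gcd(138, 142) = 2, gcd(140, 142) = 2.
All other a ∈ {1, ..., 141} have gcd(a, 142) = 1 and are units. So the nonzero zero-divisors are exactly the 71 values of a appearing in this scan.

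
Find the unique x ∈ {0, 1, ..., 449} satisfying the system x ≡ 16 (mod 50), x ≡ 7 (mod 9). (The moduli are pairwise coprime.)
x ≡ 16 (mod 450); the representative in [0, 450) is 16

The moduli 50, 9 are pairwise coprime, so by the CRT there is a unique solution mod 50·9 = 450.
Solve by successive substitution. Start with x ≡ 16 (mod 50).
  Combine with x ≡ 7 (mod 9): write x = 16 + 50·t and require 16 + 50·t ≡ 7 (mod 9), i.e. 50·t ≡ 7 − 16 ≡ 0 (mod 9). Since 50^(−1) ≡ 2 (mod 9) (50 ≡ 5 (mod 9)), t ≡ 2·0 ≡ 0 (mod 9). So x ≡ 16 + 50·0 = 16 (mod 450).
Unique solution in [0, 450): x = 16.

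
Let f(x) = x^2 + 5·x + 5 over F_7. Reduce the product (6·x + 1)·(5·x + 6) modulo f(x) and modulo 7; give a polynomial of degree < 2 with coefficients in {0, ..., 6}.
Multiply as integer polynomials: a · b = 30·x^2 + 41·x + 6. Reducing coefficients mod 7: a · b ≡ 2·x^2 + 6·x + 6. Now divide by f(x) = x^2 + 5·x + 5 in F_7[x], eliminating the leading term at each step:
  leading term 2·x^2: subtract (2)·f(x) = 2·x^2 + 3·x + 3, leaving 3·x + 3 (coefficients mod 7)
The degree is now < 2, so this is the remainder. Hence a · b ≡ 3·x + 3 in F_7[x]/(f).

Final answer: a · b ≡ 3·x + 3 (mod f(x))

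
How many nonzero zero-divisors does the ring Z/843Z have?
Z/843Z has 282 nonzero zero-divisors

In Z/843Z each nonzero element is either a unit (gcd with 843 is 1) or a zero-divisor (gcd > 1). The number of units is φ(843): factorise 843 = 3 · 281, so φ(843) = (3 − 1) · (281 − 1) = 2 · 280 = 560. The nonzero elements number 843 − 1 = 842. Hence the nonzero zero-divisors number 842 − 560 = 282.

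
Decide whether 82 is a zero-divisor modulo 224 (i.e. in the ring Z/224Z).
gcd(82, 224) = 2 > 1, so 82 is not a unit in Z/224Z. In Z/nZ every nonzero non-unit is a zero-divisor: explicitly, take b = 224/gcd = 112 ≠ 0 (mod 224); then 82·112 = 9184 = 41·224, i.e. 82·112 ≡ 0 (mod 224). So 82 is a zero-divisor.

Final answer: YES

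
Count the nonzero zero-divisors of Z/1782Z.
Z/1782Z has 1241 nonzero zero-divisors

In Z/1782Z each nonzero element is either a unit (gcd with 1782 is 1) or a zero-divisor (gcd > 1). The number of units is φ(1782): factorise 1782 = 2 · 3^4 · 11, so φ(1782) = (2 − 1) · (3^4 − 3^3) · (11 − 1) = 1 · 54 · 10 = 540. The nonzero elements number 1782 − 1 = 1781. Hence the nonzero zero-divisors number 1781 − 540 = 1241.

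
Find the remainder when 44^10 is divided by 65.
Use repeated squaring. Binary(10) = 1010. Walk through the bits of the exponent 10 left-to-right: at each bit after the leading one, square the running value, then multiply by 44 if the bit is 1 (always reducing mod 65):
  bit 1 = 1 (leading): start with 44.
  bit 2 = 0: square 44^2 = 1936 ≡ 51 (mod 65).
  bit 3 = 1: square 51^2 = 2601 ≡ 1; bit is 1, so multiply 1·44 = 44 (mod 65).
  bit 4 = 0: square 44^2 = 1936 ≡ 51 (mod 65).
Final value: 44^10 ≡ 51 (mod 65).

Final answer: 51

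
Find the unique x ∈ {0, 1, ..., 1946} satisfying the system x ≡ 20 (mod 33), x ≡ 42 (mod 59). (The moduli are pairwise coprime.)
x ≡ 1340 (mod 1947); the representative in [0, 1947) is 1340

The moduli 33, 59 are pairwise coprime, so by the CRT there is a unique solution mod 33·59 = 1947.
Solve by successive substitution. Start with x ≡ 20 (mod 33).
  Combine with x ≡ 42 (mod 59): write x = 20 + 33·t and require 20 + 33·t ≡ 42 (mod 59), i.e. 33·t ≡ 42 − 20 ≡ 22 (mod 59). Since 33^(−1) ≡ 34 (mod 59), t ≡ 34·22 ≡ 40 (mod 59). So x ≡ 20 + 33·40 = 1340 (mod 1947).
Unique solution in [0, 1947): x = 1340.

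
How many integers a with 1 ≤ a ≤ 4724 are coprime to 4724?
2360

The number of a ∈ {1, ..., 4724} with gcd(a, 4724) = 1 is by definition Euler's totient φ(4724). φ is multiplicative, with φ(p^e) = p^e − p^(e−1). Factorise 4724 = 2^2 · 1181. Then
  φ(4724) = (2^2 − 2^1) · (1181 − 1) = 2 · 1180 = 2360.
So there are 2360 such integers.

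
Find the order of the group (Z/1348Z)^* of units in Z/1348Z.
(Z/1348Z)^* consists of the classes a with gcd(a, 1348) = 1, so its order is φ(1348). φ is multiplicative, with φ(p^e) = p^e − p^(e−1). Factorise 1348 = 2^2 · 337. Then
  φ(1348) = (2^2 − 2^1) · (337 − 1) = 2 · 336 = 672.
Thus |(Z/1348Z)^*| = 672.

Final answer: |(Z/1348Z)^*| = 672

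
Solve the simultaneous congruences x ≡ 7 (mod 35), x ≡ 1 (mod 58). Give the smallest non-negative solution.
The moduli 35, 58 are pairwise coprime, so by the CRT there is a unique solution mod 35·58 = 2030.
Solve by successive substitution. Start with x ≡ 7 (mod 35).
  Combine with x ≡ 1 (mod 58): write x = 7 + 35·t and require 7 + 35·t ≡ 1 (mod 58), i.e. 35·t ≡ 1 − 7 ≡ 52 (mod 58). Since 35^(−1) ≡ 5 (mod 58), t ≡ 5·52 ≡ 28 (mod 58). So x ≡ 7 + 35·28 = 987 (mod 2030).
Unique solution in [0, 2030): x = 987.

Final answer: x ≡ 987 (mod 2030); the representative in [0, 2030) is 987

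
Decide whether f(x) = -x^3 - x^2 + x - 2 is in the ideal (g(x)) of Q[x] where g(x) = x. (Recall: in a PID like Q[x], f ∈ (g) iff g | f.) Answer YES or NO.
In Q[x] the ideal (g) consists of all multiples of g, so f ∈ (g) iff g | f, i.e. iff the remainder of f on division by g is 0. Divide f by g (g is monic, so eliminate the leading term of the running remainder at each step):
  leading term -x^3: subtract (-x^2)·g(x) = -x^3, leaving -x^2 + x - 2
  leading term -x^2: subtract (-x)·g(x) = -x^2, leaving x - 2
  leading term x: subtract (1)·g(x) = x, leaving -2
The remainder r(x) = -2 ≠ 0 (and deg r < deg g), so g ∤ f, i.e. f ∉ (g).

Final answer: NO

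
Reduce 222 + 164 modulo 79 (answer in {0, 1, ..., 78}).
70

Reduce the summands first: 222 ≡ 64, 164 ≡ 6 (mod 79), so 222 + 164 ≡ 64 + 6 (mod 79). 64 + 6 = 70; 70 = 0·79 + 70, so (222 + 164) mod 79 = 70.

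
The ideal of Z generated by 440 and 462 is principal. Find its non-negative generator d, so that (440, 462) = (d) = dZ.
(440, 462) = (22); d = 22

In the PID Z, (a, b) is generated by gcd(a, b). Compute gcd(462, 440) with the extended Euclidean algorithm, tracking rows (r, s, t) with s·462 + t·440 = r:
  row A: (462, 1, 0)   [1·462 + 0·440 = 462]
  row B: (440, 0, 1)   [0·462 + 1·440 = 440]
  462 = 1·440 + 22   → row C = row A − 1·row B = (22, 1, −1)   [check: 1·462 − 1·440 = 22]
  440 = 20·22 + 0   → remainder 0, stop. gcd = 22 (last nonzero row C).
So gcd(440, 462) = 22, with Bézout identity 1·462 − 1·440 = 22. Containment (⊇): the Bézout identity exhibits 22 as an element of (440, 462), giving (22) ⊆ (440, 462). Containment (⊆): since 22 | 440 and 22 | 462 (440 = 22·20, 462 = 22·21), every Z-linear combination of 440 and 462 is divisible by 22, so (440, 462) ⊆ (22). Therefore (440, 462) = (22), d = 22.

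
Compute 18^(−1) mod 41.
Apply the extended Euclidean algorithm to (41, 18), tracking rows (r, s, t) with s·41 + t·18 = r. Each division r_prev = q·r_cur + r_new produces the new row as (previous row) − q·(current row):
  row A: (41, 1, 0)   [1·41 + 0·18 = 41]
  row B: (18, 0, 1)   [0·41 + 1·18 = 18]
  41 = 2·18 + 5   → row C = row A − 2·row B = (5, 1, −2)   [check: 1·41 − 2·18 = 5]
  18 = 3·5 + 3   → row D = row B − 3·row C = (3, −3, 7)   [check: −3·41 + 7·18 = 3]
  5 = 1·3 + 2   → row E = row C − 1·row D = (2, 4, −9)   [check: 4·41 − 9·18 = 2]
  3 = 1·2 + 1   → row F = row D − 1·row E = (1, −7, 16)   [check: −7·41 + 16·18 = 1]
  2 = 2·1 + 0   → remainder 0, stop. gcd = 1 (last nonzero row F).
The gcd is 1, so 18 is invertible mod 41. The last nonzero row gives −7·41 + 16·18 = 1, so t = 16. So 18^(−1) ≡ 16 (mod 41). Verify: 18 · 16 = 288 ≡ 1 (mod 41). ✓

Final answer: 18^(−1) ≡ 16 (mod 41)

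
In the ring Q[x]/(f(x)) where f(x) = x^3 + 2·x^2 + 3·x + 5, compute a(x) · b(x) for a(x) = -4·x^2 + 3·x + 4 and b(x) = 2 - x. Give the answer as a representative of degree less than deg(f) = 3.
a · b ≡ -19·x^2 - 10·x - 12 (mod f(x))

First multiply in Q[x] without reducing: a · b = 4·x^3 - 11·x^2 + 2·x + 8. Now divide by f(x) = x^3 + 2·x^2 + 3·x + 5, eliminating the leading term at each step:
  leading term 4·x^3: subtract (4)·f(x) = 4·x^3 + 8·x^2 + 12·x + 20, leaving -19·x^2 - 10·x - 12
The degree is now < 3, so this is the remainder. Hence a · b ≡ -19·x^2 - 10·x - 12 in Q[x]/(f).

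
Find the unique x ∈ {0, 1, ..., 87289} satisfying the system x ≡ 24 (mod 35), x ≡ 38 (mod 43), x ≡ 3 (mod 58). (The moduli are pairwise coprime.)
x ≡ 81609 (mod 87290); the representative in [0, 87290) is 81609

The moduli 35, 43, 58 are pairwise coprime, so by the CRT there is a unique solution mod 35·43·58 = 87290.
Solve by successive substitution. Start with x ≡ 24 (mod 35).
  Combine with x ≡ 38 (mod 43): write x = 24 + 35·t and require 24 + 35·t ≡ 38 (mod 43), i.e. 35·t ≡ 38 − 24 ≡ 14 (mod 43). Since 35^(−1) ≡ 16 (mod 43), t ≡ 16·14 ≡ 9 (mod 43). So x ≡ 24 + 35·9 = 339 (mod 1505).
  Combine with x ≡ 3 (mod 58): write x = 339 + 1505·t and require 339 + 1505·t ≡ 3 (mod 58), i.e. 1505·t ≡ 3 − 339 ≡ 12 (mod 58). Since 1505^(−1) ≡ 19 (mod 58) (1505 ≡ 55 (mod 58)), t ≡ 19·12 ≡ 54 (mod 58). So x ≡ 339 + 1505·54 = 81609 (mod 87290).
Unique solution in [0, 87290): x = 81609.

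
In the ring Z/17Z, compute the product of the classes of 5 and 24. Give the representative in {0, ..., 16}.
Reduce the factors first: 24 ≡ 7 (mod 17), so 5 · 24 ≡ 5 · 7 (mod 17). 5 · 7 = 35. Dividing by 17: 35 = 2·17 + 1. So (5 · 24) mod 17 = 1.

Final answer: 1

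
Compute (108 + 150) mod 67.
Reduce the summands first: 108 ≡ 41, 150 ≡ 16 (mod 67), so 108 + 150 ≡ 41 + 16 (mod 67). 41 + 16 = 57; 57 = 0·67 + 57, so (108 + 150) mod 67 = 57.

Final answer: 57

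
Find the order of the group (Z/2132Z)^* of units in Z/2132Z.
|(Z/2132Z)^*| = 960

(Z/2132Z)^* consists of the classes a with gcd(a, 2132) = 1, so its order is φ(2132). φ is multiplicative, with φ(p^e) = p^e − p^(e−1). Factorise 2132 = 2^2 · 13 · 41. Then
  φ(2132) = (2^2 − 2^1) · (13 − 1) · (41 − 1) = 2 · 12 · 40 = 960.
Thus |(Z/2132Z)^*| = 960.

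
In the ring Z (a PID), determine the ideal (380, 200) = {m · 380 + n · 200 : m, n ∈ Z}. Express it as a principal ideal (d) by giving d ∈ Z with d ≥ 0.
(380, 200) = (20); d = 20

In the PID Z, (a, b) is generated by gcd(a, b). Compute gcd(380, 200) with the extended Euclidean algorithm, tracking rows (r, s, t) with s·380 + t·200 = r:
  row A: (380, 1, 0)   [1·380 + 0·200 = 380]
  row B: (200, 0, 1)   [0·380 + 1·200 = 200]
  380 = 1·200 + 180   → row C = row A − 1·row B = (180, 1, −1)   [check: 1·380 − 1·200 = 180]
  200 = 1·180 + 20   → row D = row B − 1·row C = (20, −1, 2)   [check: −1·380 + 2·200 = 20]
  180 = 9·20 + 0   → remainder 0, stop. gcd = 20 (last nonzero row D).
So gcd(380, 200) = 20, with Bézout identity −1·380 + 2·200 = 20. Containment (⊇): the Bézout identity exhibits 20 as an element of (380, 200), giving (20) ⊆ (380, 200). Containment (⊆): since 20 | 380 and 20 | 200 (380 = 20·19, 200 = 20·10), every Z-linear combination of 380 and 200 is divisible by 20, so (380, 200) ⊆ (20). Therefore (380, 200) = (20), d = 20.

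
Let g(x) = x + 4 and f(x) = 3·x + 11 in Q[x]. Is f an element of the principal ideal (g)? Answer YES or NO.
In Q[x] the ideal (g) consists of all multiples of g, so f ∈ (g) iff g | f, i.e. iff the remainder of f on division by g is 0. Divide f by g (g is monic, so eliminate the leading term of the running remainder at each step):
  leading term 3·x: subtract (3)·g(x) = 3·x + 12, leaving -1
The remainder r(x) = -1 ≠ 0 (and deg r < deg g), so g ∤ f, i.e. f ∉ (g).

Final answer: NO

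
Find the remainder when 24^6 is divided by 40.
Use repeated squaring. Binary(6) = 110. Walk through the bits of the exponent 6 left-to-right: at each bit after the leading one, square the running value, then multiply by 24 if the bit is 1 (always reducing mod 40):
  bit 1 = 1 (leading): start with 24.
  bit 2 = 1: square 24^2 = 576 ≡ 16; bit is 1, so multiply 16·24 = 384 ≡ 24 (mod 40).
  bit 3 = 0: square 24^2 = 576 ≡ 16 (mod 40).
Final value: 24^6 ≡ 16 (mod 40).

Final answer: 16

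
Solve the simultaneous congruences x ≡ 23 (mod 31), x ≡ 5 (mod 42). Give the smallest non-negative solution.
The moduli 31, 42 are pairwise coprime, so by the CRT there is a unique solution mod 31·42 = 1302.
Solve by successive substitution. Start with x ≡ 23 (mod 31).
  Combine with x ≡ 5 (mod 42): write x = 23 + 31·t and require 23 + 31·t ≡ 5 (mod 42), i.e. 31·t ≡ 5 − 23 ≡ 24 (mod 42). Since 31^(−1) ≡ 19 (mod 42), t ≡ 19·24 ≡ 36 (mod 42). So x ≡ 23 + 31·36 = 1139 (mod 1302).
Unique solution in [0, 1302): x = 1139.

Final answer: x ≡ 1139 (mod 1302); the representative in [0, 1302) is 1139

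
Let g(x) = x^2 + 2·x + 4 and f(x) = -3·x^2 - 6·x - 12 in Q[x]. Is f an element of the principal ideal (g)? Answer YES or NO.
YES

In Q[x] the ideal (g) consists of all multiples of g, so f ∈ (g) iff g | f, i.e. iff the remainder of f on division by g is 0. Divide f by g (g is monic, so eliminate the leading term of the running remainder at each step):
  leading term -3·x^2: subtract (-3)·g(x) = -3·x^2 - 6·x - 12, leaving 0
The remainder is 0, so f(x) = g(x) · h(x) with h(x) = -3. Hence g | f, i.e. f ∈ (g).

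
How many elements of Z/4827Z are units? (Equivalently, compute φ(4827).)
An element a ∈ Z/4827Z is a unit iff gcd(a, 4827) = 1, so the number of units is φ(4827). φ is multiplicative, with φ(p^e) = p^e − p^(e−1). Factorise 4827 = 3 · 1609. Then
  φ(4827) = (3 − 1) · (1609 − 1) = 2 · 1608 = 3216.

Final answer: Z/4827Z has φ(4827) = 3216 units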